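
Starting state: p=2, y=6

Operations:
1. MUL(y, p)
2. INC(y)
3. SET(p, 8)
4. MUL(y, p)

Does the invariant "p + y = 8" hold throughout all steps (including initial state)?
No, violated after step 1

The invariant is violated after step 1.

State at each step:
Initial: p=2, y=6
After step 1: p=2, y=12
After step 2: p=2, y=13
After step 3: p=8, y=13
After step 4: p=8, y=104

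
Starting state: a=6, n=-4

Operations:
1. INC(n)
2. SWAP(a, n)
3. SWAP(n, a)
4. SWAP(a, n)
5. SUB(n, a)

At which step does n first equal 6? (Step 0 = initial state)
Step 2

Tracing n:
Initial: n = -4
After step 1: n = -3
After step 2: n = 6 ← first occurrence
After step 3: n = -3
After step 4: n = 6
After step 5: n = 9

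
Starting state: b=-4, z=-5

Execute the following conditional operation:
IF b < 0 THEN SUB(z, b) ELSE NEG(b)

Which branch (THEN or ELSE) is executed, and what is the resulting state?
Branch: THEN, Final state: b=-4, z=-1

Evaluating condition: b < 0
b = -4
Condition is True, so THEN branch executes
After SUB(z, b): b=-4, z=-1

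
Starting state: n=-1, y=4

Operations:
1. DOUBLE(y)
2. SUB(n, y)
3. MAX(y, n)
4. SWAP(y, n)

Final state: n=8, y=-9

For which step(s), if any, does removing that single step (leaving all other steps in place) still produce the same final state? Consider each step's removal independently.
Step(s) 3

Testing removal of each single step:
Without step 1: final = n=4, y=-5 (different)
Without step 2: final = n=8, y=-1 (different)
Without step 3: final = n=8, y=-9 (same)
Without step 4: final = n=-9, y=8 (different)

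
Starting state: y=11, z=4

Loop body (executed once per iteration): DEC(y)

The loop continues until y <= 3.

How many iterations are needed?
8

Tracing iterations:
Initial: y=11, z=4
After iteration 1: y=10, z=4
After iteration 2: y=9, z=4
After iteration 3: y=8, z=4
After iteration 4: y=7, z=4
After iteration 5: y=6, z=4
After iteration 6: y=5, z=4
After iteration 7: y=4, z=4
After iteration 8: y=3, z=4
y <= 3 now holds, so the loop exits after 8 iterations.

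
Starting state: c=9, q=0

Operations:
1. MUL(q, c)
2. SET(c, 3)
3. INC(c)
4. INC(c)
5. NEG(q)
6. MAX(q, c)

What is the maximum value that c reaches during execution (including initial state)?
9

Values of c at each step:
Initial: c = 9 ← maximum
After step 1: c = 9
After step 2: c = 3
After step 3: c = 4
After step 4: c = 5
After step 5: c = 5
After step 6: c = 5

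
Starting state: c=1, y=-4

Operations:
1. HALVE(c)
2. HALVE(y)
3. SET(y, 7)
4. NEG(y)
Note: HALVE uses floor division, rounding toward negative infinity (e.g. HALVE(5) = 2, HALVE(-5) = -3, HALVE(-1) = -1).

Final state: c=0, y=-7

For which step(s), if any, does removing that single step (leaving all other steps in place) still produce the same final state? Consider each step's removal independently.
Step(s) 2

Testing removal of each single step:
Without step 1: final = c=1, y=-7 (different)
Without step 2: final = c=0, y=-7 (same)
Without step 3: final = c=0, y=2 (different)
Without step 4: final = c=0, y=7 (different)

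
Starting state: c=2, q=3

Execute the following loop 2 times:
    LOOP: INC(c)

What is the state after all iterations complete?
c=4, q=3

Iteration trace:
Start: c=2, q=3
After iteration 1: c=3, q=3
After iteration 2: c=4, q=3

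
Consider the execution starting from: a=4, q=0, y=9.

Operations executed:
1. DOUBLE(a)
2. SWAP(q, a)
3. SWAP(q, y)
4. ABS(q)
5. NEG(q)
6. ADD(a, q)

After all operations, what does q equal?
q = -9

Tracing execution:
Step 1: DOUBLE(a) → q = 0
Step 2: SWAP(q, a) → q = 8
Step 3: SWAP(q, y) → q = 9
Step 4: ABS(q) → q = 9
Step 5: NEG(q) → q = -9
Step 6: ADD(a, q) → q = -9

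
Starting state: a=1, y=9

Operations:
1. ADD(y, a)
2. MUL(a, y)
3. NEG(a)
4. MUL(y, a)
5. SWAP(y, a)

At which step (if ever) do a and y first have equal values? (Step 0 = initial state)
Step 2

a and y first become equal after step 2.

Comparing values at each step:
Initial: a=1, y=9
After step 1: a=1, y=10
After step 2: a=10, y=10 ← equal!
After step 3: a=-10, y=10
After step 4: a=-10, y=-100
After step 5: a=-100, y=-10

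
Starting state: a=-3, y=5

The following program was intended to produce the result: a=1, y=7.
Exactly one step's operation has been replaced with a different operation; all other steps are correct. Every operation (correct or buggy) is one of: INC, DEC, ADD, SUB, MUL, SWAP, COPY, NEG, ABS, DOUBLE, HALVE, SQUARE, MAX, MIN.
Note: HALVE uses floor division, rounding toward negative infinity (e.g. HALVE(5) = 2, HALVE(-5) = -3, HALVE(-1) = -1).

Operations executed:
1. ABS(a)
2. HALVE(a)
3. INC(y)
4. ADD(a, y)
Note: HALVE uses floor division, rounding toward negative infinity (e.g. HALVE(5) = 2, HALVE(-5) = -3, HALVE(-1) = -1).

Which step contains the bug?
Step 4

Trace with buggy code:
Initial: a=-3, y=5
After step 1: a=3, y=5
After step 2: a=1, y=5
After step 3: a=1, y=6
After step 4: a=7, y=6
Actual final a=7, y=6 ≠ expected a=1, y=7.
Step 4 is the only position where a single-operation replacement can produce the expected result.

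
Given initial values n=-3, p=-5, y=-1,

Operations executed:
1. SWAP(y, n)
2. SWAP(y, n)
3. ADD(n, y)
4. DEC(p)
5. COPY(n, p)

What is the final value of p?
p = -6

Tracing execution:
Step 1: SWAP(y, n) → p = -5
Step 2: SWAP(y, n) → p = -5
Step 3: ADD(n, y) → p = -5
Step 4: DEC(p) → p = -6
Step 5: COPY(n, p) → p = -6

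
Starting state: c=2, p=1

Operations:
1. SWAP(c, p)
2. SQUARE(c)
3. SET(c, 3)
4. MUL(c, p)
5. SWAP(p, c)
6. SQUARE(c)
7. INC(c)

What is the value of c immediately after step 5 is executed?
c = 2

Tracing c through execution:
Initial: c = 2
After step 1 (SWAP(c, p)): c = 1
After step 2 (SQUARE(c)): c = 1
After step 3 (SET(c, 3)): c = 3
After step 4 (MUL(c, p)): c = 6
After step 5 (SWAP(p, c)): c = 2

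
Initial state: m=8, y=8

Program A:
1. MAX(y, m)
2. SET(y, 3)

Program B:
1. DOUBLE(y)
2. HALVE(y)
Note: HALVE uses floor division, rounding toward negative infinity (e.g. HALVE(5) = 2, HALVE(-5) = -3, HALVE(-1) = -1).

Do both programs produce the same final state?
No

Program A final state: m=8, y=3
Program B final state: m=8, y=8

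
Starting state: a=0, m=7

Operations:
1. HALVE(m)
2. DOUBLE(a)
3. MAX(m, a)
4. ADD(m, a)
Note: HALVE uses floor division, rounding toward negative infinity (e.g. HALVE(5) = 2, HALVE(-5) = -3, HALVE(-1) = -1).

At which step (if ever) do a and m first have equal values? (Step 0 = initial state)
Never

a and m never become equal during execution.

Comparing values at each step:
Initial: a=0, m=7
After step 1: a=0, m=3
After step 2: a=0, m=3
After step 3: a=0, m=3
After step 4: a=0, m=3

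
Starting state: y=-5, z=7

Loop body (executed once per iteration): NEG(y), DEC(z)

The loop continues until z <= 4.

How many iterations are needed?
3

Tracing iterations:
Initial: y=-5, z=7
After iteration 1: y=5, z=6
After iteration 2: y=-5, z=5
After iteration 3: y=5, z=4
z <= 4 now holds, so the loop exits after 3 iterations.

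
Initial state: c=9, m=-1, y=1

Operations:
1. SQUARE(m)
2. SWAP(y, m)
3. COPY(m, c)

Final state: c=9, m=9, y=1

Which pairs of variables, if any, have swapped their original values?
None

Comparing initial and final values:
c: 9 → 9
m: -1 → 9
y: 1 → 1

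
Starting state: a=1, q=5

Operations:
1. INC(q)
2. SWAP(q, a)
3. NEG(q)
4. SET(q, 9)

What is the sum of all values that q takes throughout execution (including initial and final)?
20

Values of q at each step:
Initial: q = 5
After step 1: q = 6
After step 2: q = 1
After step 3: q = -1
After step 4: q = 9
Sum = 5 + 6 + 1 + -1 + 9 = 20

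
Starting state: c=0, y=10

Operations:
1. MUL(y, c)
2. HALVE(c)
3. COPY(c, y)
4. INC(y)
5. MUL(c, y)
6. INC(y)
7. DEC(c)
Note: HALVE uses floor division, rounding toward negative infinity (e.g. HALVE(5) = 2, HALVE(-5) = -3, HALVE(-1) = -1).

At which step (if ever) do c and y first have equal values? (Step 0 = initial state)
Step 1

c and y first become equal after step 1.

Comparing values at each step:
Initial: c=0, y=10
After step 1: c=0, y=0 ← equal!
After step 2: c=0, y=0 ← equal!
After step 3: c=0, y=0 ← equal!
After step 4: c=0, y=1
After step 5: c=0, y=1
After step 6: c=0, y=2
After step 7: c=-1, y=2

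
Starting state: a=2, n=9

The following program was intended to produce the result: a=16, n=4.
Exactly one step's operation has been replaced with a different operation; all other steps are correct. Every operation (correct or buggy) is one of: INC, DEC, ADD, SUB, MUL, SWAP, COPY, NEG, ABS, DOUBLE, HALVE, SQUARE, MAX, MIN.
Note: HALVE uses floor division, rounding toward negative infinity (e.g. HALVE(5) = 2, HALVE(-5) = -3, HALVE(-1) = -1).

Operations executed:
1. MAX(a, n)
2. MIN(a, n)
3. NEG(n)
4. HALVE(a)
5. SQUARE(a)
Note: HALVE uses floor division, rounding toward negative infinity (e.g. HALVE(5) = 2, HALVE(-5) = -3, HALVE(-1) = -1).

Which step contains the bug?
Step 3

Trace with buggy code:
Initial: a=2, n=9
After step 1: a=9, n=9
After step 2: a=9, n=9
After step 3: a=9, n=-9
After step 4: a=4, n=-9
After step 5: a=16, n=-9
Actual final a=16, n=-9 ≠ expected a=16, n=4.
Step 3 is the only position where a single-operation replacement can produce the expected result.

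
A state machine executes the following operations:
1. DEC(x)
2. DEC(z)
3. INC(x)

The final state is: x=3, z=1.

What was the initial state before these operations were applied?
x=3, z=2

Working backwards:
Final state: x=3, z=1
Before step 3 (INC(x)): x=2, z=1
Before step 2 (DEC(z)): x=2, z=2
Before step 1 (DEC(x)): x=3, z=2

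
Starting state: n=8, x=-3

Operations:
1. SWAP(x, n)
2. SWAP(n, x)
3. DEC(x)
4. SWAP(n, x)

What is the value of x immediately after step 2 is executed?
x = -3

Tracing x through execution:
Initial: x = -3
After step 1 (SWAP(x, n)): x = 8
After step 2 (SWAP(n, x)): x = -3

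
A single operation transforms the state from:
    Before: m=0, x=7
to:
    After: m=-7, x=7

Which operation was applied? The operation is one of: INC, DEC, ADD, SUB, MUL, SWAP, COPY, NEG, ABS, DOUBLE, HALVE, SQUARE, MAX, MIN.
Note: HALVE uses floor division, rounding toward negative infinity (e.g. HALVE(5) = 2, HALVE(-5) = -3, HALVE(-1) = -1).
SUB(m, x)

Analyzing the change:
Before: m=0, x=7
After: m=-7, x=7
Variable m changed from 0 to -7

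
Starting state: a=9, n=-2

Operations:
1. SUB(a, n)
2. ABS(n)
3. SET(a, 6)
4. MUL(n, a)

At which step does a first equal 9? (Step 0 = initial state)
Step 0

Tracing a:
Initial: a = 9 ← first occurrence
After step 1: a = 11
After step 2: a = 11
After step 3: a = 6
After step 4: a = 6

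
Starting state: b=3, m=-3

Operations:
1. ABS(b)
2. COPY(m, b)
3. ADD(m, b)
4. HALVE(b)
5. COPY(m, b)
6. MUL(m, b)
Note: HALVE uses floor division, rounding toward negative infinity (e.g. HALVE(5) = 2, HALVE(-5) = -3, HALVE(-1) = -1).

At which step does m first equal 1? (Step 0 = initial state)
Step 5

Tracing m:
Initial: m = -3
After step 1: m = -3
After step 2: m = 3
After step 3: m = 6
After step 4: m = 6
After step 5: m = 1 ← first occurrence
After step 6: m = 1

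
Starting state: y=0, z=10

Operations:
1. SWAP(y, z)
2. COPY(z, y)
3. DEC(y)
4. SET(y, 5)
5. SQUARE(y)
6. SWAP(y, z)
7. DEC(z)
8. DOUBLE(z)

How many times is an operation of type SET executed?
1

Counting SET operations:
Step 4: SET(y, 5) ← SET
Total: 1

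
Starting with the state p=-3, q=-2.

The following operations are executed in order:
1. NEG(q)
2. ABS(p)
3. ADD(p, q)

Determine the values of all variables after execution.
{p: 5, q: 2}

Step-by-step execution:
Initial: p=-3, q=-2
After step 1 (NEG(q)): p=-3, q=2
After step 2 (ABS(p)): p=3, q=2
After step 3 (ADD(p, q)): p=5, q=2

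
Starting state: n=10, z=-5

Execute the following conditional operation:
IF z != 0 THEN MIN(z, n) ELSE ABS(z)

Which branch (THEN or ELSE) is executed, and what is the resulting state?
Branch: THEN, Final state: n=10, z=-5

Evaluating condition: z != 0
z = -5
Condition is True, so THEN branch executes
After MIN(z, n): n=10, z=-5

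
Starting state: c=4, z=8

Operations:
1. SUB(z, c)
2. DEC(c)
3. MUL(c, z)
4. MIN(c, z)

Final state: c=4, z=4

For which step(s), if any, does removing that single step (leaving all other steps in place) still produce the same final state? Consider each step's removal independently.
Step(s) 2

Testing removal of each single step:
Without step 1: final = c=8, z=8 (different)
Without step 2: final = c=4, z=4 (same)
Without step 3: final = c=3, z=4 (different)
Without step 4: final = c=12, z=4 (different)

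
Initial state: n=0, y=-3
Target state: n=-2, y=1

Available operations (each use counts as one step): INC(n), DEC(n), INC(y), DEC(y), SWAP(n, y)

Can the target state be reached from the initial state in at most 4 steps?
Yes

Path (3 steps): INC(n) → INC(y) → SWAP(n, y)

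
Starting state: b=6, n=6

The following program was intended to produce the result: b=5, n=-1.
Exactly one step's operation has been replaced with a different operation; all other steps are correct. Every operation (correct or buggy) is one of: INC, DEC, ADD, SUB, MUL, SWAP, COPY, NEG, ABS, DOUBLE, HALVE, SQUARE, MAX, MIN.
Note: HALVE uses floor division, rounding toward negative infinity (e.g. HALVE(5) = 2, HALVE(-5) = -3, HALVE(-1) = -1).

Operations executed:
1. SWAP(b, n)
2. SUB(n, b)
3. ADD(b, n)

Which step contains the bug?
Step 1

Trace with buggy code:
Initial: b=6, n=6
After step 1: b=6, n=6
After step 2: b=6, n=0
After step 3: b=6, n=0
Actual final b=6, n=0 ≠ expected b=5, n=-1.
Step 1 is the only position where a single-operation replacement can produce the expected result.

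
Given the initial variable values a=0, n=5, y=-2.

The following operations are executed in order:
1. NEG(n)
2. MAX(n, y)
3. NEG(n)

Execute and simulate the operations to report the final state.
{a: 0, n: 2, y: -2}

Step-by-step execution:
Initial: a=0, n=5, y=-2
After step 1 (NEG(n)): a=0, n=-5, y=-2
After step 2 (MAX(n, y)): a=0, n=-2, y=-2
After step 3 (NEG(n)): a=0, n=2, y=-2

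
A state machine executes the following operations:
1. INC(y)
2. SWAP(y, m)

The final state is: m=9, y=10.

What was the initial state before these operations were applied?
m=10, y=8

Working backwards:
Final state: m=9, y=10
Before step 2 (SWAP(y, m)): m=10, y=9
Before step 1 (INC(y)): m=10, y=8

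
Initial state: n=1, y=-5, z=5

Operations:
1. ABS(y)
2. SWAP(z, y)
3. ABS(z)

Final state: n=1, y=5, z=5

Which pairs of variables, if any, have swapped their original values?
None

Comparing initial and final values:
y: -5 → 5
n: 1 → 1
z: 5 → 5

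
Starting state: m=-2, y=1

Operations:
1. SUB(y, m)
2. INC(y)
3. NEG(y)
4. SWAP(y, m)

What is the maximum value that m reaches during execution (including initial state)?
-2

Values of m at each step:
Initial: m = -2 ← maximum
After step 1: m = -2
After step 2: m = -2
After step 3: m = -2
After step 4: m = -4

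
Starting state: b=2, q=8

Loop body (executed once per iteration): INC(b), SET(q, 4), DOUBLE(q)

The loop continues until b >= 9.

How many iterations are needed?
7

Tracing iterations:
Initial: b=2, q=8
After iteration 1: b=3, q=8
After iteration 2: b=4, q=8
After iteration 3: b=5, q=8
After iteration 4: b=6, q=8
After iteration 5: b=7, q=8
After iteration 6: b=8, q=8
After iteration 7: b=9, q=8
b >= 9 now holds, so the loop exits after 7 iterations.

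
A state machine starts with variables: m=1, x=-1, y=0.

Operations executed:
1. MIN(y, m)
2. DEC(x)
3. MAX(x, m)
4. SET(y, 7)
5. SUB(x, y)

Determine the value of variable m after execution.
m = 1

Tracing execution:
Step 1: MIN(y, m) → m = 1
Step 2: DEC(x) → m = 1
Step 3: MAX(x, m) → m = 1
Step 4: SET(y, 7) → m = 1
Step 5: SUB(x, y) → m = 1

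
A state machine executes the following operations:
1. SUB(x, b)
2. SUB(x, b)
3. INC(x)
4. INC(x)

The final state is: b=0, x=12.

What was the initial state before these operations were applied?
b=0, x=10

Working backwards:
Final state: b=0, x=12
Before step 4 (INC(x)): b=0, x=11
Before step 3 (INC(x)): b=0, x=10
Before step 2 (SUB(x, b)): b=0, x=10
Before step 1 (SUB(x, b)): b=0, x=10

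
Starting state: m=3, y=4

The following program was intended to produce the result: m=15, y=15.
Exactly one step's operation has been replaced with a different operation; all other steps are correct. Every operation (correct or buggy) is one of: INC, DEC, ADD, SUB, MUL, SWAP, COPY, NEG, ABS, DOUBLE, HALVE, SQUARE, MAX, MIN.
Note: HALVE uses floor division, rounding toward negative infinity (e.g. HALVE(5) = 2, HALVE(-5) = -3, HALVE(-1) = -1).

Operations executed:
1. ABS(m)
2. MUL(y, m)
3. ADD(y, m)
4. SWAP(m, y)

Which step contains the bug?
Step 4

Trace with buggy code:
Initial: m=3, y=4
After step 1: m=3, y=4
After step 2: m=3, y=12
After step 3: m=3, y=15
After step 4: m=15, y=3
Actual final m=15, y=3 ≠ expected m=15, y=15.
Step 4 is the only position where a single-operation replacement can produce the expected result.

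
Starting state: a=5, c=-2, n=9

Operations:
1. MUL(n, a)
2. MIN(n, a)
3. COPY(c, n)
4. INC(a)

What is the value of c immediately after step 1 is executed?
c = -2

Tracing c through execution:
Initial: c = -2
After step 1 (MUL(n, a)): c = -2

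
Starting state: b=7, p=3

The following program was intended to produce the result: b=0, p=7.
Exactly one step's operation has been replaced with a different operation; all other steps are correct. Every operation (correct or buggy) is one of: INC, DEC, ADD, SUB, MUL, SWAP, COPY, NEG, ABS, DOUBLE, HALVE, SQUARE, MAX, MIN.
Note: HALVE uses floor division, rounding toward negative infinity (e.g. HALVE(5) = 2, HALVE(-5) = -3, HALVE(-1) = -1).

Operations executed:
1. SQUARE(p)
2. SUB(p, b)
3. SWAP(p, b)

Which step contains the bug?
Step 1

Trace with buggy code:
Initial: b=7, p=3
After step 1: b=7, p=9
After step 2: b=7, p=2
After step 3: b=2, p=7
Actual final b=2, p=7 ≠ expected b=0, p=7.
Step 1 is the only position where a single-operation replacement can produce the expected result.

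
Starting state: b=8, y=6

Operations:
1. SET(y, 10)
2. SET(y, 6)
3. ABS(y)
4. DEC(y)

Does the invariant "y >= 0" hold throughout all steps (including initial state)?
Yes

The invariant holds at every step.

State at each step:
Initial: b=8, y=6
After step 1: b=8, y=10
After step 2: b=8, y=6
After step 3: b=8, y=6
After step 4: b=8, y=5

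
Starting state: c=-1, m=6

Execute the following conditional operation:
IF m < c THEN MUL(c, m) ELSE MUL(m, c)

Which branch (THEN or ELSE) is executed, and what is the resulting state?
Branch: ELSE, Final state: c=-1, m=-6

Evaluating condition: m < c
m = 6, c = -1
Condition is False, so ELSE branch executes
After MUL(m, c): c=-1, m=-6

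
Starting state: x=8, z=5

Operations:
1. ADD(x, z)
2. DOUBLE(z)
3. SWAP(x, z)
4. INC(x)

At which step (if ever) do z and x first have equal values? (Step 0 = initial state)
Never

z and x never become equal during execution.

Comparing values at each step:
Initial: z=5, x=8
After step 1: z=5, x=13
After step 2: z=10, x=13
After step 3: z=13, x=10
After step 4: z=13, x=11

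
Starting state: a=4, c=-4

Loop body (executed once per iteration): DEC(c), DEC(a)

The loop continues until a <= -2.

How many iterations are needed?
6

Tracing iterations:
Initial: a=4, c=-4
After iteration 1: a=3, c=-5
After iteration 2: a=2, c=-6
After iteration 3: a=1, c=-7
After iteration 4: a=0, c=-8
After iteration 5: a=-1, c=-9
After iteration 6: a=-2, c=-10
a <= -2 now holds, so the loop exits after 6 iterations.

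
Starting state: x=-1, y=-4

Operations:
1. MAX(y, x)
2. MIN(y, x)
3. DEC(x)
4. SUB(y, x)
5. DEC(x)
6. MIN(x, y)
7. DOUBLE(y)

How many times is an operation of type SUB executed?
1

Counting SUB operations:
Step 4: SUB(y, x) ← SUB
Total: 1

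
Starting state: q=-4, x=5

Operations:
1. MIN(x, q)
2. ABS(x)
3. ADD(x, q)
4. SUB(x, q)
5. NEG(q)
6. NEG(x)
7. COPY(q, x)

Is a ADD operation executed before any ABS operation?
No

First ADD: step 3
First ABS: step 2
Since 3 > 2, ABS comes first.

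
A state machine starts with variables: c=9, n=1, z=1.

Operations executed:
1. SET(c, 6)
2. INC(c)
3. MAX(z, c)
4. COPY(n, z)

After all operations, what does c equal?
c = 7

Tracing execution:
Step 1: SET(c, 6) → c = 6
Step 2: INC(c) → c = 7
Step 3: MAX(z, c) → c = 7
Step 4: COPY(n, z) → c = 7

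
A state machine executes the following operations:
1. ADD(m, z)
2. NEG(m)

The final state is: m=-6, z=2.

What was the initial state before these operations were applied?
m=4, z=2

Working backwards:
Final state: m=-6, z=2
Before step 2 (NEG(m)): m=6, z=2
Before step 1 (ADD(m, z)): m=4, z=2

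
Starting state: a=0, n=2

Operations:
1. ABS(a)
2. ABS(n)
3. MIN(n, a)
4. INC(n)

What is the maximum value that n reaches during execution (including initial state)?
2

Values of n at each step:
Initial: n = 2 ← maximum
After step 1: n = 2
After step 2: n = 2
After step 3: n = 0
After step 4: n = 1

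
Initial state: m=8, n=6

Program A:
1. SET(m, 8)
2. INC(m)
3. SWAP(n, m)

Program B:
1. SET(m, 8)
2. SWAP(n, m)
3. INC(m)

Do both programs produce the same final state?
No

Program A final state: m=6, n=9
Program B final state: m=7, n=8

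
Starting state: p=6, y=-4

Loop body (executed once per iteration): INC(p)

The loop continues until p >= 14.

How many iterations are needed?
8

Tracing iterations:
Initial: p=6, y=-4
After iteration 1: p=7, y=-4
After iteration 2: p=8, y=-4
After iteration 3: p=9, y=-4
After iteration 4: p=10, y=-4
After iteration 5: p=11, y=-4
After iteration 6: p=12, y=-4
After iteration 7: p=13, y=-4
After iteration 8: p=14, y=-4
p >= 14 now holds, so the loop exits after 8 iterations.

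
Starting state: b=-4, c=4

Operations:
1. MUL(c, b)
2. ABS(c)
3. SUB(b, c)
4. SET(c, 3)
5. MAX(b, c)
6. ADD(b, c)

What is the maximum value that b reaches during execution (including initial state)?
6

Values of b at each step:
Initial: b = -4
After step 1: b = -4
After step 2: b = -4
After step 3: b = -20
After step 4: b = -20
After step 5: b = 3
After step 6: b = 6 ← maximum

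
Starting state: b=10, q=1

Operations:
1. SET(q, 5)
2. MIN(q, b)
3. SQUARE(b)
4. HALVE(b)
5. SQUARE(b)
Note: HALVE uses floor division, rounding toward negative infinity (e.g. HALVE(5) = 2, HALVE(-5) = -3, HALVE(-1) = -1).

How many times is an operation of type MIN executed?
1

Counting MIN operations:
Step 2: MIN(q, b) ← MIN
Total: 1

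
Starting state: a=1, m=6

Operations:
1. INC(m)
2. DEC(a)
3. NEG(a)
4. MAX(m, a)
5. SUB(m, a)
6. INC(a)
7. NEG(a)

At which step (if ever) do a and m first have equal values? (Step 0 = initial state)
Never

a and m never become equal during execution.

Comparing values at each step:
Initial: a=1, m=6
After step 1: a=1, m=7
After step 2: a=0, m=7
After step 3: a=0, m=7
After step 4: a=0, m=7
After step 5: a=0, m=7
After step 6: a=1, m=7
After step 7: a=-1, m=7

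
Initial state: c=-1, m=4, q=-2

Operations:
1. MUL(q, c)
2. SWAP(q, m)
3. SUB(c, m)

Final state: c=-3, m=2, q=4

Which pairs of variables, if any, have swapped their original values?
None

Comparing initial and final values:
m: 4 → 2
q: -2 → 4
c: -1 → -3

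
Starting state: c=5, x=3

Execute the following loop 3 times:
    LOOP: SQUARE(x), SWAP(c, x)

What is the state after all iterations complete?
c=81, x=25

Iteration trace:
Start: c=5, x=3
After iteration 1: c=9, x=5
After iteration 2: c=25, x=9
After iteration 3: c=81, x=25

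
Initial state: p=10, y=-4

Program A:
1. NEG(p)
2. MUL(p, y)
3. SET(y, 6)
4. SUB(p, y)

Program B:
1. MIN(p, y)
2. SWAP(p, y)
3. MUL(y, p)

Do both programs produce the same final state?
No

Program A final state: p=34, y=6
Program B final state: p=-4, y=16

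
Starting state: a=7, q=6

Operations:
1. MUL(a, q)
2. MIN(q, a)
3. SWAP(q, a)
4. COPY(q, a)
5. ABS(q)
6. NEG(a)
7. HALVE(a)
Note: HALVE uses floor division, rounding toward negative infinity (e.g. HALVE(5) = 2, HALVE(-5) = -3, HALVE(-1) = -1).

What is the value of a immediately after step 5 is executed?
a = 6

Tracing a through execution:
Initial: a = 7
After step 1 (MUL(a, q)): a = 42
After step 2 (MIN(q, a)): a = 42
After step 3 (SWAP(q, a)): a = 6
After step 4 (COPY(q, a)): a = 6
After step 5 (ABS(q)): a = 6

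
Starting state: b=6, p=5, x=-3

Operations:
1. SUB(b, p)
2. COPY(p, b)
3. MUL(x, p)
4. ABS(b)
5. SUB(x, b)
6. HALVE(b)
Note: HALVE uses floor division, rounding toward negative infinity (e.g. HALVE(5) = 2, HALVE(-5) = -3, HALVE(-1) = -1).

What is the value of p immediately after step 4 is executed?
p = 1

Tracing p through execution:
Initial: p = 5
After step 1 (SUB(b, p)): p = 5
After step 2 (COPY(p, b)): p = 1
After step 3 (MUL(x, p)): p = 1
After step 4 (ABS(b)): p = 1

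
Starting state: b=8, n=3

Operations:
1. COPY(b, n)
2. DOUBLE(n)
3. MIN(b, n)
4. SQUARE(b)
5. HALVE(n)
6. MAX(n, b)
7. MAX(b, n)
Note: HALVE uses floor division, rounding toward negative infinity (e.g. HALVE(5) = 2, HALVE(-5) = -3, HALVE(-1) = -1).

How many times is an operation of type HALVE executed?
1

Counting HALVE operations:
Step 5: HALVE(n) ← HALVE
Total: 1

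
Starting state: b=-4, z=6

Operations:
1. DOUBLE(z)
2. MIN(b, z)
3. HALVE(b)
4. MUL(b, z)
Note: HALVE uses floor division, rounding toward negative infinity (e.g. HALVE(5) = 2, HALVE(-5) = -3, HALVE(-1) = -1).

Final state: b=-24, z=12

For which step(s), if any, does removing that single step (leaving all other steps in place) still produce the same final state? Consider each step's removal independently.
Step(s) 2

Testing removal of each single step:
Without step 1: final = b=-12, z=6 (different)
Without step 2: final = b=-24, z=12 (same)
Without step 3: final = b=-48, z=12 (different)
Without step 4: final = b=-2, z=12 (different)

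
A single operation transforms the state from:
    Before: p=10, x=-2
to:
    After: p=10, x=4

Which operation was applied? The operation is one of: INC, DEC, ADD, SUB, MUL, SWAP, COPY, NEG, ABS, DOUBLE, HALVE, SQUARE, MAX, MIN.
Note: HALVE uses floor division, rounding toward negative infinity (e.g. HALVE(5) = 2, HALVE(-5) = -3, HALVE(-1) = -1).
SQUARE(x)

Analyzing the change:
Before: p=10, x=-2
After: p=10, x=4
Variable x changed from -2 to 4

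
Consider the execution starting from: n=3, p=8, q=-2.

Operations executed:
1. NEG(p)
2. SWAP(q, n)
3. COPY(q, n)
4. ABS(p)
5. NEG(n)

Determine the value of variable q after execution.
q = -2

Tracing execution:
Step 1: NEG(p) → q = -2
Step 2: SWAP(q, n) → q = 3
Step 3: COPY(q, n) → q = -2
Step 4: ABS(p) → q = -2
Step 5: NEG(n) → q = -2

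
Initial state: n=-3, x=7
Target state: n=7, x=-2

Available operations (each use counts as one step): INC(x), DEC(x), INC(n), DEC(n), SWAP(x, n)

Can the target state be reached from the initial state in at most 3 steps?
Yes

Path (2 steps): INC(n) → SWAP(x, n)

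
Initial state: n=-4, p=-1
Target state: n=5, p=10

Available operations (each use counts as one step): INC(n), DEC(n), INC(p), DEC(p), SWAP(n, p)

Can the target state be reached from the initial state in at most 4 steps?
No

The target state cannot be reached within 4 steps.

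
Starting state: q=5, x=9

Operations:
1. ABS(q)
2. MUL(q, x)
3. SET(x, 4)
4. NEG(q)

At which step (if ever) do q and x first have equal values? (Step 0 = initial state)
Never

q and x never become equal during execution.

Comparing values at each step:
Initial: q=5, x=9
After step 1: q=5, x=9
After step 2: q=45, x=9
After step 3: q=45, x=4
After step 4: q=-45, x=4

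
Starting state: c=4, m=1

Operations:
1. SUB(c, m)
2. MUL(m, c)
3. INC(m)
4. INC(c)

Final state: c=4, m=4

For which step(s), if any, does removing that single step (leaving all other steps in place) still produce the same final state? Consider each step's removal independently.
None - removing any single step changes the final result

Testing removal of each single step:
Without step 1: final = c=5, m=5 (different)
Without step 2: final = c=4, m=2 (different)
Without step 3: final = c=4, m=3 (different)
Without step 4: final = c=3, m=4 (different)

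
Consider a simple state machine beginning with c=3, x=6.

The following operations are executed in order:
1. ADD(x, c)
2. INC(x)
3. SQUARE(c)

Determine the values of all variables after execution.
{c: 9, x: 10}

Step-by-step execution:
Initial: c=3, x=6
After step 1 (ADD(x, c)): c=3, x=9
After step 2 (INC(x)): c=3, x=10
After step 3 (SQUARE(c)): c=9, x=10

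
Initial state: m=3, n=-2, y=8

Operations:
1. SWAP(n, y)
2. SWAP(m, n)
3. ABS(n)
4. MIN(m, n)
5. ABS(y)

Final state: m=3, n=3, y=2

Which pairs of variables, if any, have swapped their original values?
None

Comparing initial and final values:
y: 8 → 2
m: 3 → 3
n: -2 → 3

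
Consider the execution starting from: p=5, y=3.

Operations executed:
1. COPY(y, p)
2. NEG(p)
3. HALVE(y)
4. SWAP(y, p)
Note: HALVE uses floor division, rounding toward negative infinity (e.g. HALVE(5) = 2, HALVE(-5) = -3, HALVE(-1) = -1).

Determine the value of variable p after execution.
p = 2

Tracing execution:
Step 1: COPY(y, p) → p = 5
Step 2: NEG(p) → p = -5
Step 3: HALVE(y) → p = -5
Step 4: SWAP(y, p) → p = 2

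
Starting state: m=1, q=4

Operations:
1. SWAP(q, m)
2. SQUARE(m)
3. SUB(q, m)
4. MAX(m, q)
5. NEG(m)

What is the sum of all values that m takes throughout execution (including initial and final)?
37

Values of m at each step:
Initial: m = 1
After step 1: m = 4
After step 2: m = 16
After step 3: m = 16
After step 4: m = 16
After step 5: m = -16
Sum = 1 + 4 + 16 + 16 + 16 + -16 = 37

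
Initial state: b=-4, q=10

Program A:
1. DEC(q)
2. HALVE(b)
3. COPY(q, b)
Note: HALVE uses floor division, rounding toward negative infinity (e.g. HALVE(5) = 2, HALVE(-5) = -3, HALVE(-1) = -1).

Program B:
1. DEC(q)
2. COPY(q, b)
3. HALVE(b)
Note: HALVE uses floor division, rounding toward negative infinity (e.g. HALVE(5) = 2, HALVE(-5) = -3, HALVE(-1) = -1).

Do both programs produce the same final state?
No

Program A final state: b=-2, q=-2
Program B final state: b=-2, q=-4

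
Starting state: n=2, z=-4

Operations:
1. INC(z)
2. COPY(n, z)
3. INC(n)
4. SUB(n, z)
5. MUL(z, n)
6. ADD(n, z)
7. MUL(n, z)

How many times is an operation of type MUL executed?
2

Counting MUL operations:
Step 5: MUL(z, n) ← MUL
Step 7: MUL(n, z) ← MUL
Total: 2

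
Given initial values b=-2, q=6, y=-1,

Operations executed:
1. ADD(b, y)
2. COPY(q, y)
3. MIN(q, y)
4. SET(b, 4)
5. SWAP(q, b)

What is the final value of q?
q = 4

Tracing execution:
Step 1: ADD(b, y) → q = 6
Step 2: COPY(q, y) → q = -1
Step 3: MIN(q, y) → q = -1
Step 4: SET(b, 4) → q = -1
Step 5: SWAP(q, b) → q = 4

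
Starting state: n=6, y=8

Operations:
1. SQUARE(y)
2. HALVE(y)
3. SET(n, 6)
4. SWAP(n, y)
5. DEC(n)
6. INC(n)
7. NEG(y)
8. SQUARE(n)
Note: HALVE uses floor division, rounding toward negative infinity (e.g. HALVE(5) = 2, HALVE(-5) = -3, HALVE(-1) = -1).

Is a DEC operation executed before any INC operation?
Yes

First DEC: step 5
First INC: step 6
Since 5 < 6, DEC comes first.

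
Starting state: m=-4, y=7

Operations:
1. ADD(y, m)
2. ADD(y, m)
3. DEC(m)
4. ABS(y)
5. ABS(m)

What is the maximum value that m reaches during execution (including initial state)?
5

Values of m at each step:
Initial: m = -4
After step 1: m = -4
After step 2: m = -4
After step 3: m = -5
After step 4: m = -5
After step 5: m = 5 ← maximum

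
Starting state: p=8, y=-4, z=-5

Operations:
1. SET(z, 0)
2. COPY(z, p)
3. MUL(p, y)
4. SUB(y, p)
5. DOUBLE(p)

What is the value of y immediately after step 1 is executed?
y = -4

Tracing y through execution:
Initial: y = -4
After step 1 (SET(z, 0)): y = -4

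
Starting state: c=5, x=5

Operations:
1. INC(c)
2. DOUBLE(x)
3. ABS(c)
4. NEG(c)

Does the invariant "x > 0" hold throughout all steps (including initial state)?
Yes

The invariant holds at every step.

State at each step:
Initial: c=5, x=5
After step 1: c=6, x=5
After step 2: c=6, x=10
After step 3: c=6, x=10
After step 4: c=-6, x=10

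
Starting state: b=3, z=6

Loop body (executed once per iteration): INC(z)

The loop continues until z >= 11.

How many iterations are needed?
5

Tracing iterations:
Initial: b=3, z=6
After iteration 1: b=3, z=7
After iteration 2: b=3, z=8
After iteration 3: b=3, z=9
After iteration 4: b=3, z=10
After iteration 5: b=3, z=11
z >= 11 now holds, so the loop exits after 5 iterations.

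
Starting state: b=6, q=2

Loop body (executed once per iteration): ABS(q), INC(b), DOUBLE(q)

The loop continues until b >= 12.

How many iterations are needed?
6

Tracing iterations:
Initial: b=6, q=2
After iteration 1: b=7, q=4
After iteration 2: b=8, q=8
After iteration 3: b=9, q=16
After iteration 4: b=10, q=32
After iteration 5: b=11, q=64
After iteration 6: b=12, q=128
b >= 12 now holds, so the loop exits after 6 iterations.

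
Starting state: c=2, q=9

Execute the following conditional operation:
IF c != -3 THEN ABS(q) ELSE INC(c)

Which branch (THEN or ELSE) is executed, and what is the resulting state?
Branch: THEN, Final state: c=2, q=9

Evaluating condition: c != -3
c = 2
Condition is True, so THEN branch executes
After ABS(q): c=2, q=9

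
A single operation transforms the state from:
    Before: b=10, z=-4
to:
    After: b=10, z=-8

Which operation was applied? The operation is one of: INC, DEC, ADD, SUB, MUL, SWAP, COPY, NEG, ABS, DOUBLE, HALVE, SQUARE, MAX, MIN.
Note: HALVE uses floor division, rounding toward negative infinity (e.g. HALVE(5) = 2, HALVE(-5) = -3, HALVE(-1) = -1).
DOUBLE(z)

Analyzing the change:
Before: b=10, z=-4
After: b=10, z=-8
Variable z changed from -4 to -8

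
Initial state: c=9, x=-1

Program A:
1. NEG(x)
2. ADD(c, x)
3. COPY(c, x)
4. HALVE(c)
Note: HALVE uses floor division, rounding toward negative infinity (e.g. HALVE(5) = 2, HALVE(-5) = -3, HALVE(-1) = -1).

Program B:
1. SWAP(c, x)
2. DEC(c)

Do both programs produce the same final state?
No

Program A final state: c=0, x=1
Program B final state: c=-2, x=9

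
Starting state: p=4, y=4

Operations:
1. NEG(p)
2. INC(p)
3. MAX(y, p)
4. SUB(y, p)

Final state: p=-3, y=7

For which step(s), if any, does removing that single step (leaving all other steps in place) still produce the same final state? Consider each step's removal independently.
Step(s) 3

Testing removal of each single step:
Without step 1: final = p=5, y=0 (different)
Without step 2: final = p=-4, y=8 (different)
Without step 3: final = p=-3, y=7 (same)
Without step 4: final = p=-3, y=4 (different)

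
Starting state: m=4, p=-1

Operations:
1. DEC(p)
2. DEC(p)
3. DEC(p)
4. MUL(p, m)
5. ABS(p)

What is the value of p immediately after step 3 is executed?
p = -4

Tracing p through execution:
Initial: p = -1
After step 1 (DEC(p)): p = -2
After step 2 (DEC(p)): p = -3
After step 3 (DEC(p)): p = -4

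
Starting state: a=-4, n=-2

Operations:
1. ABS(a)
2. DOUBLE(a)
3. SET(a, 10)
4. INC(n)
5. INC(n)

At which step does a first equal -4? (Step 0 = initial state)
Step 0

Tracing a:
Initial: a = -4 ← first occurrence
After step 1: a = 4
After step 2: a = 8
After step 3: a = 10
After step 4: a = 10
After step 5: a = 10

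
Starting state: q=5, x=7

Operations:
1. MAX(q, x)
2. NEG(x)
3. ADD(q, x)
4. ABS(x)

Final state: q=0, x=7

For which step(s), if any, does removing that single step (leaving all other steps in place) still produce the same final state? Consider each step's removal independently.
None - removing any single step changes the final result

Testing removal of each single step:
Without step 1: final = q=-2, x=7 (different)
Without step 2: final = q=14, x=7 (different)
Without step 3: final = q=7, x=7 (different)
Without step 4: final = q=0, x=-7 (different)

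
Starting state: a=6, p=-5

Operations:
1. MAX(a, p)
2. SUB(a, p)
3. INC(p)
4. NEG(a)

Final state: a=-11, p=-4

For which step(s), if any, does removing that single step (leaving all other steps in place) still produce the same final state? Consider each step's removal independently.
Step(s) 1

Testing removal of each single step:
Without step 1: final = a=-11, p=-4 (same)
Without step 2: final = a=-6, p=-4 (different)
Without step 3: final = a=-11, p=-5 (different)
Without step 4: final = a=11, p=-4 (different)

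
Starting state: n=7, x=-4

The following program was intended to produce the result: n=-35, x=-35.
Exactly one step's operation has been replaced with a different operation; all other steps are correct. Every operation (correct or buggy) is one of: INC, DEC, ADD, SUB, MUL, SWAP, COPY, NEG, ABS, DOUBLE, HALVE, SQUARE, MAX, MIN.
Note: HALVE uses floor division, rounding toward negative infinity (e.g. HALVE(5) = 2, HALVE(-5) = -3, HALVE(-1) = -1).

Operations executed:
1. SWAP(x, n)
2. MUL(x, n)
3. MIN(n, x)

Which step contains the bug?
Step 1

Trace with buggy code:
Initial: n=7, x=-4
After step 1: n=-4, x=7
After step 2: n=-4, x=-28
After step 3: n=-28, x=-28
Actual final n=-28, x=-28 ≠ expected n=-35, x=-35.
Step 1 is the only position where a single-operation replacement can produce the expected result.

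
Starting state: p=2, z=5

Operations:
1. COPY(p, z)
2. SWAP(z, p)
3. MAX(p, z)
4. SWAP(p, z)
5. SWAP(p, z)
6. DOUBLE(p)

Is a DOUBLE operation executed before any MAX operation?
No

First DOUBLE: step 6
First MAX: step 3
Since 6 > 3, MAX comes first.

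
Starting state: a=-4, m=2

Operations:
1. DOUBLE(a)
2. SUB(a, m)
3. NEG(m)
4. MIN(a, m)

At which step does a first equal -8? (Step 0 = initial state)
Step 1

Tracing a:
Initial: a = -4
After step 1: a = -8 ← first occurrence
After step 2: a = -10
After step 3: a = -10
After step 4: a = -10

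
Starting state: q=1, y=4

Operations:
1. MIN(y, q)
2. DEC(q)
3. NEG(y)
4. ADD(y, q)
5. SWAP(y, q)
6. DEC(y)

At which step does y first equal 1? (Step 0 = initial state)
Step 1

Tracing y:
Initial: y = 4
After step 1: y = 1 ← first occurrence
After step 2: y = 1
After step 3: y = -1
After step 4: y = -1
After step 5: y = 0
After step 6: y = -1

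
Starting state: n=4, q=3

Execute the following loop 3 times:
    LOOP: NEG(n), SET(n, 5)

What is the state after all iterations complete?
n=5, q=3

Iteration trace:
Start: n=4, q=3
After iteration 1: n=5, q=3
After iteration 2: n=5, q=3
After iteration 3: n=5, q=3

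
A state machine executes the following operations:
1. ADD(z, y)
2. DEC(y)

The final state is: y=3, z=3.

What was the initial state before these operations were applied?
y=4, z=-1

Working backwards:
Final state: y=3, z=3
Before step 2 (DEC(y)): y=4, z=3
Before step 1 (ADD(z, y)): y=4, z=-1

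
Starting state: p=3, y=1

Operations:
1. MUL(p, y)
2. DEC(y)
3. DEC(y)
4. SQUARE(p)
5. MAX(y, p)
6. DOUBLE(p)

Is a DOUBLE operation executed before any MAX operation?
No

First DOUBLE: step 6
First MAX: step 5
Since 6 > 5, MAX comes first.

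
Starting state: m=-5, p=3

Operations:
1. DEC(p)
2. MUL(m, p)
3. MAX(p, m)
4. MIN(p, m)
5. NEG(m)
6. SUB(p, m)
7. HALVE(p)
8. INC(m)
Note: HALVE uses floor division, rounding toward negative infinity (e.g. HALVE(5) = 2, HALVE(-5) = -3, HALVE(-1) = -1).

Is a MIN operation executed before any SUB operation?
Yes

First MIN: step 4
First SUB: step 6
Since 4 < 6, MIN comes first.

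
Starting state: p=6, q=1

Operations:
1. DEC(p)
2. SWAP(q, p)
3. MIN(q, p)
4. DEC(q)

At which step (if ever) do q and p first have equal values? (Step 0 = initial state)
Step 3

q and p first become equal after step 3.

Comparing values at each step:
Initial: q=1, p=6
After step 1: q=1, p=5
After step 2: q=5, p=1
After step 3: q=1, p=1 ← equal!
After step 4: q=0, p=1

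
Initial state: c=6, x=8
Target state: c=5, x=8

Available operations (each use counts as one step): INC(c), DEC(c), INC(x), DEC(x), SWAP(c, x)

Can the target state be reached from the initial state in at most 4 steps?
Yes

Path (1 step): DEC(c)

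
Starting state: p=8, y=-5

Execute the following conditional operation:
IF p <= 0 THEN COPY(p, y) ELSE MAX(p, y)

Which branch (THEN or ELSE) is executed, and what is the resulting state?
Branch: ELSE, Final state: p=8, y=-5

Evaluating condition: p <= 0
p = 8
Condition is False, so ELSE branch executes
After MAX(p, y): p=8, y=-5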